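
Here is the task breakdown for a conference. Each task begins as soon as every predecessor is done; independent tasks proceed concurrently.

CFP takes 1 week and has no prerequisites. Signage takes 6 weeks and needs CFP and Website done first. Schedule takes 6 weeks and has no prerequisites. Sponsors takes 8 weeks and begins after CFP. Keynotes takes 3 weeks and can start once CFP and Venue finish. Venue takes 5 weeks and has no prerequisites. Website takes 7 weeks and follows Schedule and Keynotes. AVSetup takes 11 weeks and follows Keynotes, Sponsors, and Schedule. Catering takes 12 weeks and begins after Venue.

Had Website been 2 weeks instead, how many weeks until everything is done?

20

Baseline: Venue→Keynotes→Website→Signage = 5+3+7+6 = 21 → 21 weeks.
Website lies on that path, so at 2 weeks the path becomes 16 weeks.
Now CFP→Sponsors→AVSetup = 1+8+11 = 20 is longest, so the finish becomes 20 weeks.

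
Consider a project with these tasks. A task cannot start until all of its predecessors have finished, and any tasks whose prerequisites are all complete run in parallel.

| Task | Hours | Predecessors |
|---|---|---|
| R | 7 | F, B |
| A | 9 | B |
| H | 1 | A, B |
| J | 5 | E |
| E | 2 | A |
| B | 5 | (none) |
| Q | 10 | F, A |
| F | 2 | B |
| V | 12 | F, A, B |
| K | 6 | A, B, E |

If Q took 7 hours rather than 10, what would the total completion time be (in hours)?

As given, the longest chain is B→A→V = 5+9+12 = 26, so the finish is 26 hours.
The longest path through Q is only 24 hours, so Q has float 2.
The critical path is still B→A→V; finish is now 26 hours.

26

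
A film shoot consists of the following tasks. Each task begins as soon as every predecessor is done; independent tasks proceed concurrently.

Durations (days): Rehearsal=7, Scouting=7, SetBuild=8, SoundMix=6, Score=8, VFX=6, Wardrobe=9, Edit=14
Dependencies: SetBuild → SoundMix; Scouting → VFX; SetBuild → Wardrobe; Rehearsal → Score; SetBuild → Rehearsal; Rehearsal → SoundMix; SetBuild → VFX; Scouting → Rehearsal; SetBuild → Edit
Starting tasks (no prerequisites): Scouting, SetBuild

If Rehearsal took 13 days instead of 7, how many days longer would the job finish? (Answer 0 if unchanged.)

6

Baseline: SetBuild→Rehearsal→Score = 8+7+8 = 23 → 23 days.
Rehearsal lies on that path, so at 13 days the path becomes 29 days.
The critical path is still SetBuild→Rehearsal→Score; finish is now 29 days.
Change in finish: 29 − 23 = +6 days.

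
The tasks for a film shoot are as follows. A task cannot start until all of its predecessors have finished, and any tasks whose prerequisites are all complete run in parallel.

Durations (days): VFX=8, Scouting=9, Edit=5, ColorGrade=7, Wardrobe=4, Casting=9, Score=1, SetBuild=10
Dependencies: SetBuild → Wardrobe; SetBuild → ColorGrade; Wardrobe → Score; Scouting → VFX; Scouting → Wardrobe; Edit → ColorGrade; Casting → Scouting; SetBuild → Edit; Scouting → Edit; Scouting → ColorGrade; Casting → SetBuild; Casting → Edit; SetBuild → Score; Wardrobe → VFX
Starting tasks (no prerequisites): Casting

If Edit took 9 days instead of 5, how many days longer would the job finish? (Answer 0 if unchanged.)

4

The binding path is Casting→SetBuild→Edit→ColorGrade = 9+10+5+7 = 31; finish at 31 days.
Edit lies on that path, so at 9 days the path becomes 35 days.
The critical path is still Casting→SetBuild→Edit→ColorGrade; finish is now 35 days.
Change in finish: 35 − 31 = +4 days.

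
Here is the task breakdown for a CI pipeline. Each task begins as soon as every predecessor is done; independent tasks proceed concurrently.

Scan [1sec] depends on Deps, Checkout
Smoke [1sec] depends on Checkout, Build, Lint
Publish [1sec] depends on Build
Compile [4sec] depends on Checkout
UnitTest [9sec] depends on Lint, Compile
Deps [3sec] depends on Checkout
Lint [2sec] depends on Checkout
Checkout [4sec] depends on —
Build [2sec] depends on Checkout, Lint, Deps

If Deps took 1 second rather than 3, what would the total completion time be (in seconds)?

As given, the longest chain is Checkout→Compile→UnitTest = 4+4+9 = 17, so the finish is 17 seconds.
The longest path through Deps is only 10 seconds, so Deps has float 7.
That remains the longest chain; total 17 seconds.

17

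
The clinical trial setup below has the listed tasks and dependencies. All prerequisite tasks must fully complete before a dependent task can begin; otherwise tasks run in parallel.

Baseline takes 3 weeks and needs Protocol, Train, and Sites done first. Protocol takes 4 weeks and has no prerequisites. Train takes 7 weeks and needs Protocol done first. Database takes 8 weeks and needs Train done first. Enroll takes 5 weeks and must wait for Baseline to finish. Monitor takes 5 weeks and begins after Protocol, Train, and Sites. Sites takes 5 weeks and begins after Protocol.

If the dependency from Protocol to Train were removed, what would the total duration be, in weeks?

Before: longest chain Protocol→Train→Baseline→Enroll = 4+7+3+5 = 19, finish 19.
Without Protocol→Train, Train's earliest start moves from 4 to 0.
After: Protocol→Sites→Baseline→Enroll = 4+5+3+5 = 17 → 17 weeks.

17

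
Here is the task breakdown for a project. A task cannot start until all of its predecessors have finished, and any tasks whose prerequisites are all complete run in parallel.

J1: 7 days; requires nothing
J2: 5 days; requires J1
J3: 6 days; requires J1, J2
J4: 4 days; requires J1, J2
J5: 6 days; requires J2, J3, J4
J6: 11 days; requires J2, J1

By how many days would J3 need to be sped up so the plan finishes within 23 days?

1

Current finish: 24 days; target: 23.
J3 is on every critical path, so each day cut from J3 cuts the finish by one (this holds down to a finish of 23).
Need 24 − 23 = 1 day off J3 → J3 becomes 5 days, finish becomes 23.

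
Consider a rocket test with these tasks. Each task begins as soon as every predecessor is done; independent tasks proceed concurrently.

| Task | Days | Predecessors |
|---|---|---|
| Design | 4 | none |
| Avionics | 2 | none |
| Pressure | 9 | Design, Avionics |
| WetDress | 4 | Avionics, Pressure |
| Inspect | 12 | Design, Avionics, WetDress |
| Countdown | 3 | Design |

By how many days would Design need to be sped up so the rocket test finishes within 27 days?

2

Current finish: 29 days; target: 27.
Design is on every critical path, so each day cut from Design cuts the finish by one (this holds down to a finish of 27).
Need 29 − 27 = 2 days off Design → Design becomes 2 days, finish becomes 27.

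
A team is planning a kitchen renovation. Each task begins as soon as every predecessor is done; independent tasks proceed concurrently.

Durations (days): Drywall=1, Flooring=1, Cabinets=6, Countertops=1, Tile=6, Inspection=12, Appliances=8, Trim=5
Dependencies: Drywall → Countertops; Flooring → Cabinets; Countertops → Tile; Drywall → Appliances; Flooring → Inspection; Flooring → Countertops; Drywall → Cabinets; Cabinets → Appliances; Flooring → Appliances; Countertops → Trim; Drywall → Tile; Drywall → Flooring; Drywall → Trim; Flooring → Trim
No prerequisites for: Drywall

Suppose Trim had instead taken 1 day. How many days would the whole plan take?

16

Actual critical path: Drywall→Flooring→Cabinets→Appliances = 1+1+6+8 = 16 ⇒ 16 days.
The longest path through Trim is only 8 days, so Trim has float 8.
That remains the longest chain; total 16 days.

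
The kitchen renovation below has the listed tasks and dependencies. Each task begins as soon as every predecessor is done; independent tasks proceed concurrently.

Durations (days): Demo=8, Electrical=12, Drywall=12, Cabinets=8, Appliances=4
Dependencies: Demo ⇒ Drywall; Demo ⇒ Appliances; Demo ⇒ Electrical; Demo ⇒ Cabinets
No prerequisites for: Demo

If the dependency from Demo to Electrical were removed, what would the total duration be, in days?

With the dependency in place, Demo→Electrical = 8+12 = 20 sets the finish at 20 days.
Without Demo→Electrical, Electrical's earliest start moves from 8 to 0.
New critical path: Demo→Drywall = 8+12 = 20 ⇒ 20 days.

20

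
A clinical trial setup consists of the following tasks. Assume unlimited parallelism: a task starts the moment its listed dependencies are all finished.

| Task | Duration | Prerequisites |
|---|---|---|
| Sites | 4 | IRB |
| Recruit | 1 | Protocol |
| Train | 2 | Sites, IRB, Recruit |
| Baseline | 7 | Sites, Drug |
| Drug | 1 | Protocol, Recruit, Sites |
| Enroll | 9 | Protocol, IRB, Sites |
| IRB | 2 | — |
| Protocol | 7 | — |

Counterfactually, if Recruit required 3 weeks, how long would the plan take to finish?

Actual critical path: Protocol→Recruit→Drug→Baseline = 7+1+1+7 = 16 ⇒ 16 weeks.
Since Recruit is critical, the +2 change carries straight to that chain (now 18 weeks).
The critical path is still Protocol→Recruit→Drug→Baseline; finish is now 18 weeks.

18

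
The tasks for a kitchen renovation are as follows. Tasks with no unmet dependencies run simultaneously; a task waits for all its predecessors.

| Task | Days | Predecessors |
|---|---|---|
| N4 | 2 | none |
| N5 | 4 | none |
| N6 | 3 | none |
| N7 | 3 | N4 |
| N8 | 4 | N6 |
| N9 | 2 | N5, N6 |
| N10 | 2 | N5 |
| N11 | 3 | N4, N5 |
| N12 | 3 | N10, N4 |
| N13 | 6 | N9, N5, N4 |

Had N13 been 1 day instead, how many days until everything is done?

As given, the longest chain is N5→N9→N13 = 4+2+6 = 12, so the finish is 12 days.
N13 is on the critical path; changing it to 1 makes that path 7 days.
The binding chain switches to N5→N10→N12 = 4+2+3 = 9; finish 9 days.

9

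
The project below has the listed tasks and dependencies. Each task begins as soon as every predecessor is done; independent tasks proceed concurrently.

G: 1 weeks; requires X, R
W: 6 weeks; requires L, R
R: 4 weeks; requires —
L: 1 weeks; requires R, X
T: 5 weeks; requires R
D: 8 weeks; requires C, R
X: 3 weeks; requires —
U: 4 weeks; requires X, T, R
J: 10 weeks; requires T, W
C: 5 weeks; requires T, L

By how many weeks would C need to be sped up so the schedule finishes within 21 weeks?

1

Current finish: 22 weeks; target: 21.
C is on every critical path, so each week cut from C cuts the finish by one (this holds down to a finish of 21).
Need 22 − 21 = 1 week off C → C becomes 4 weeks, finish becomes 21.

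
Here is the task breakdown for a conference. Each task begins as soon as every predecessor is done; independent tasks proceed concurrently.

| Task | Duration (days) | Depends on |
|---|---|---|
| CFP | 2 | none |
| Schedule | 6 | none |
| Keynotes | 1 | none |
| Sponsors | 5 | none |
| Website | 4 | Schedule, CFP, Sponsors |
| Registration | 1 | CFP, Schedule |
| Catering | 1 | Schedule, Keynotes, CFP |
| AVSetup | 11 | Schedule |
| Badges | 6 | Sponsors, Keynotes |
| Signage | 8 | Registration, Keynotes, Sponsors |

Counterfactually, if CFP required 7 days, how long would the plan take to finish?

The binding path is Schedule→AVSetup = 6+11 = 17; finish at 17 days.
The longest path through CFP is only 11 days, so CFP has float 6.
The critical path is still Schedule→AVSetup; finish is now 17 days.

17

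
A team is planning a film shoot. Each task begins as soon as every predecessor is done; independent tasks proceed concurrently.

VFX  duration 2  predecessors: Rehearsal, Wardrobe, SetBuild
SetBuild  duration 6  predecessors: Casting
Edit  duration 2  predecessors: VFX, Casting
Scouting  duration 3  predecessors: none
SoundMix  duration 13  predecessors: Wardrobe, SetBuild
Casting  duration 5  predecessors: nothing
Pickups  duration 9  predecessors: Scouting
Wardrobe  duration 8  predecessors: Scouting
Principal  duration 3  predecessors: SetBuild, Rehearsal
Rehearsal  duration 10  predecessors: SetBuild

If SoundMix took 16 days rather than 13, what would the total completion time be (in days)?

27

Baseline: Casting→SetBuild→Rehearsal→VFX→Edit = 5+6+10+2+2 = 25 → 25 days.
The longest path through SoundMix is only 24 days, so SoundMix has float 1.
Now Casting→SetBuild→SoundMix = 5+6+16 = 27 is longest, so the finish becomes 27 days.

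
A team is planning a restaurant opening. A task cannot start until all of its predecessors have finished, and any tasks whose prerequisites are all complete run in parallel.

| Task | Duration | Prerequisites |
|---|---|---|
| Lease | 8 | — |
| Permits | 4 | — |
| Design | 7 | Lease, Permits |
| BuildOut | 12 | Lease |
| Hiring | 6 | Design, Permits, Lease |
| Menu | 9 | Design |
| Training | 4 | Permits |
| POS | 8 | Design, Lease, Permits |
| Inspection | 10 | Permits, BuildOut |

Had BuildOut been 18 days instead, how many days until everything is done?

36

As given, the longest chain is Lease→BuildOut→Inspection = 8+12+10 = 30, so the finish is 30 days.
BuildOut lies on that path, so at 18 days the path becomes 36 days.
That remains the longest chain; total 36 days.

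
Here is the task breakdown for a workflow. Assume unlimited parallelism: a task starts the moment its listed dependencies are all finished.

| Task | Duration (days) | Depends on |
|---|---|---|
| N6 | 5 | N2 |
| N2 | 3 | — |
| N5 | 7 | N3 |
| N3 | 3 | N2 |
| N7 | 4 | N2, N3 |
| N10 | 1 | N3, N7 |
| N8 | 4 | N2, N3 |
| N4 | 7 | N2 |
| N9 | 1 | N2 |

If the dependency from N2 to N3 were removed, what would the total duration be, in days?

Before: longest chain N2→N3→N5 = 3+3+7 = 13, finish 13.
Without N2→N3, N3's earliest start moves from 3 to 0.
The longest chain is now N2→N4 = 3+7 = 10, so the schedule takes 10 days.

10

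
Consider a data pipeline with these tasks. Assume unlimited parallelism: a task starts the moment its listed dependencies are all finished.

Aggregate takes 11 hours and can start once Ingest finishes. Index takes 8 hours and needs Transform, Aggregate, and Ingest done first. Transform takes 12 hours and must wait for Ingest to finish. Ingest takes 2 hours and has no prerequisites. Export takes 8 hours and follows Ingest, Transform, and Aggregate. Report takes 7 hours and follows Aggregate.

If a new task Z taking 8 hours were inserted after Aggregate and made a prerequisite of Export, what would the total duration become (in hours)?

Originally the schedule takes 22 hours.
With Z inserted, Export now waits for max(Ingest, Transform, Aggregate, Z).
New critical path: Ingest→Aggregate→Z→Export = 2+11+8+8 = 29 ⇒ 29 hours.

29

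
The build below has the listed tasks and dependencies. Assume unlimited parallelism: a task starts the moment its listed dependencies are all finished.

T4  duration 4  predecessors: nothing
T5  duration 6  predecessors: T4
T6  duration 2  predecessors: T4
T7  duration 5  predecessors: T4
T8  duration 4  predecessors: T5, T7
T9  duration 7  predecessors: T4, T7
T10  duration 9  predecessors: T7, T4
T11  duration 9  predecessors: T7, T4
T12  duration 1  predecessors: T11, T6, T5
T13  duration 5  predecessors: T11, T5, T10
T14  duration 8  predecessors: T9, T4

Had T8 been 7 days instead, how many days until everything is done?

The binding path is T4→T7→T9→T14 = 4+5+7+8 = 24; finish at 24 days.
T8 has 10 days of float (longest path through it is 14).
The critical path is still T4→T7→T9→T14; finish is now 24 days.

24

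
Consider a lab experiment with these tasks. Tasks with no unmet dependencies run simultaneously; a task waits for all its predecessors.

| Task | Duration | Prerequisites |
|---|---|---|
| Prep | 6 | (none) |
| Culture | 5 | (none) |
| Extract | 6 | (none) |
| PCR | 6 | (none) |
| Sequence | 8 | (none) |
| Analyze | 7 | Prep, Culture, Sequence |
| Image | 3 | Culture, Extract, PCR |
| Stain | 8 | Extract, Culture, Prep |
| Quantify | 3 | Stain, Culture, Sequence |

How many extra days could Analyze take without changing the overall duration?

Critical path: Prep→Stain→Quantify = 6+8+3 = 17, so the finish is 17 days.
The longest chain containing Analyze totals 15 days.
So Analyze can slip 17 − 15 = 2 days.

2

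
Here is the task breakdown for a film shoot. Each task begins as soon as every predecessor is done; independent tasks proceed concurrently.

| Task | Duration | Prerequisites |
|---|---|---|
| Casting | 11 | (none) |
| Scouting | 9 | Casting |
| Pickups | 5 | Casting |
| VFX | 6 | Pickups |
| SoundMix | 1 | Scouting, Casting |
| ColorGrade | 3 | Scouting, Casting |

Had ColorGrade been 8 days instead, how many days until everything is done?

Critical path before the change: Casting→Scouting→ColorGrade = 11+9+3 = 23 giving 23 days.
ColorGrade lies on that path, so at 8 days the path becomes 28 days.
That remains the longest chain; total 28 days.

28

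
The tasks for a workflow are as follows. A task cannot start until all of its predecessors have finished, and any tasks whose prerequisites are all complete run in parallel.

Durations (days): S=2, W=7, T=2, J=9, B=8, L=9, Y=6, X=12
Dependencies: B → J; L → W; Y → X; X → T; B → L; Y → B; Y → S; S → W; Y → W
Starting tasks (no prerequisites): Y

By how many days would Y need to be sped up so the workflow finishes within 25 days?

5

Current finish: 30 days; target: 25.
Y is on every critical path, so each day cut from Y cuts the finish by one (this holds down to a finish of 25).
Need 30 − 25 = 5 days off Y → Y becomes 1 day, finish becomes 25.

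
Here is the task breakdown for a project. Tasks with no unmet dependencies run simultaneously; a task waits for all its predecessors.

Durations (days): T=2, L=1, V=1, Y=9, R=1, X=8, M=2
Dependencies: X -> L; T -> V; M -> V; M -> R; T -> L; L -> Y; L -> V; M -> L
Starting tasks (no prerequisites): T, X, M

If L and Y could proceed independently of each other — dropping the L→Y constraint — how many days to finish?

Original critical path: X→L→Y = 8+1+9 = 18 ⇒ 18 days.
Without L→Y, Y's earliest start moves from 9 to 0.
The longest chain is now X→L→V = 8+1+1 = 10, so the schedule takes 10 days.

10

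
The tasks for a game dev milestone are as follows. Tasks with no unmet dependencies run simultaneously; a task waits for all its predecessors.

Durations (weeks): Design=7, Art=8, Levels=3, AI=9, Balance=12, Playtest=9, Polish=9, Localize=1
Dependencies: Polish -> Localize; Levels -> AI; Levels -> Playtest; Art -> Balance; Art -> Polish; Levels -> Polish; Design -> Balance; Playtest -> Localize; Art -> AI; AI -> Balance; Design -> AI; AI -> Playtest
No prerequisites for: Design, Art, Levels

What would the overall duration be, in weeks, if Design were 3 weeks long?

As given, the longest chain is Art→AI→Balance = 8+9+12 = 29, so the finish is 29 weeks.
Design has 1 week of float (longest path through it is 28).
The critical path is still Art→AI→Balance; finish is now 29 weeks.

29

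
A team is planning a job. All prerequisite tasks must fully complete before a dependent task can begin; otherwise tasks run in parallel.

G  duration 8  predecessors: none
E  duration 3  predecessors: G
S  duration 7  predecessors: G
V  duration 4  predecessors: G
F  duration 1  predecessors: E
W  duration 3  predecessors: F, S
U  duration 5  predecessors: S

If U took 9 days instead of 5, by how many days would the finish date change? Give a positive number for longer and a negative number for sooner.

The binding path is G→S→U = 8+7+5 = 20; finish at 20 days.
U is on the critical path; changing it to 9 makes that path 24 days.
No other chain overtakes it, so the finish is 24 days.
Change in finish: 24 − 20 = +4 days.

4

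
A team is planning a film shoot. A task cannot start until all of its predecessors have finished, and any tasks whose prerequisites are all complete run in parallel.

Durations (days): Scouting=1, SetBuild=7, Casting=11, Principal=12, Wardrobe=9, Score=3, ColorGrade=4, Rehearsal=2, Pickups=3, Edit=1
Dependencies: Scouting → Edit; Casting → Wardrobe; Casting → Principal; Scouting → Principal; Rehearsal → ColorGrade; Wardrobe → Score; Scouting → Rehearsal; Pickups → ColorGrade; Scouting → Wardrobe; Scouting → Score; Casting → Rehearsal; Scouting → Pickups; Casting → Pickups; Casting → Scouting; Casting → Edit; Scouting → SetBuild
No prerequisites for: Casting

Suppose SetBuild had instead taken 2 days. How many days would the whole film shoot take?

Actual critical path: Casting→Scouting→Wardrobe→Score = 11+1+9+3 = 24 ⇒ 24 days.
SetBuild is off the critical path — its longest chain is 19 days, giving 5 of slack.
The critical path is still Casting→Scouting→Wardrobe→Score; finish is now 24 days.

24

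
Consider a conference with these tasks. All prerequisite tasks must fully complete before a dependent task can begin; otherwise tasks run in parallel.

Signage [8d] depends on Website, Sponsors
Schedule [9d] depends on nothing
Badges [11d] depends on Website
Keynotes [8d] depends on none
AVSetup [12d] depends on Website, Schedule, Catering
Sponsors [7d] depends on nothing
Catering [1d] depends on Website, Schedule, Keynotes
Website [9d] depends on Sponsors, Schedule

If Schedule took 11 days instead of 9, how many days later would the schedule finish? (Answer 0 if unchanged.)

2

As given, the longest chain is Schedule→Website→Catering→AVSetup = 9+9+1+12 = 31, so the finish is 31 days.
Schedule is on the critical path; changing it to 11 makes that path 33 days.
No other chain overtakes it, so the finish is 33 days.
Change in finish: 33 − 31 = +2 days.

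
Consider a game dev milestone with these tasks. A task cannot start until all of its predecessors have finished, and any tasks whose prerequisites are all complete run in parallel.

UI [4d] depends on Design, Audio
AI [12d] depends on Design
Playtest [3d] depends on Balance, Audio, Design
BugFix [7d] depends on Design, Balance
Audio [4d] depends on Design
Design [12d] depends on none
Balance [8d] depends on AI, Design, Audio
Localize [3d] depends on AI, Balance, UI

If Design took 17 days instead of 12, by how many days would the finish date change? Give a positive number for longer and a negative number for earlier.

5

The binding path is Design→AI→Balance→BugFix = 12+12+8+7 = 39; finish at 39 days.
Design lies on that path, so at 17 days the path becomes 44 days.
The critical path is still Design→AI→Balance→BugFix; finish is now 44 days.
Change in finish: 44 − 39 = +5 days.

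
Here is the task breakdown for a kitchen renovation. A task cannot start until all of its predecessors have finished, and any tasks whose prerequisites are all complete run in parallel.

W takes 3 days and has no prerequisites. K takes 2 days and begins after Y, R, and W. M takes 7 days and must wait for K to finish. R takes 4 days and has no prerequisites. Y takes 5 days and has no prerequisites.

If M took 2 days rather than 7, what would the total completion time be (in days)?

Critical path before the change: Y→K→M = 5+2+7 = 14 giving 14 days.
M lies on that path, so at 2 days the path becomes 9 days.
The critical path is still Y→K→M; finish is now 9 days.

9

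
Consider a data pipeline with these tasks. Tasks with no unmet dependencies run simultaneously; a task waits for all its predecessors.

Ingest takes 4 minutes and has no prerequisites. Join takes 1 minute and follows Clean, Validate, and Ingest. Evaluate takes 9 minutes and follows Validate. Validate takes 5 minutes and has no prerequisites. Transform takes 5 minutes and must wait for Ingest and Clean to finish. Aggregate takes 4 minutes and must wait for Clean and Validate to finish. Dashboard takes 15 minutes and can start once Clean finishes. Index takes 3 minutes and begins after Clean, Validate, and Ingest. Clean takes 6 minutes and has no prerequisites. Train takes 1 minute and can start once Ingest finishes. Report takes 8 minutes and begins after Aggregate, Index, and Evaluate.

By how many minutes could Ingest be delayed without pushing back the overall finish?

Validate→Evaluate→Report = 5+9+8 = 22 sets the makespan at 22 minutes.
Longest path through Ingest: 15 minutes (earliest finish 4, latest finish 11).
Float = 22 − 15 = 7.

7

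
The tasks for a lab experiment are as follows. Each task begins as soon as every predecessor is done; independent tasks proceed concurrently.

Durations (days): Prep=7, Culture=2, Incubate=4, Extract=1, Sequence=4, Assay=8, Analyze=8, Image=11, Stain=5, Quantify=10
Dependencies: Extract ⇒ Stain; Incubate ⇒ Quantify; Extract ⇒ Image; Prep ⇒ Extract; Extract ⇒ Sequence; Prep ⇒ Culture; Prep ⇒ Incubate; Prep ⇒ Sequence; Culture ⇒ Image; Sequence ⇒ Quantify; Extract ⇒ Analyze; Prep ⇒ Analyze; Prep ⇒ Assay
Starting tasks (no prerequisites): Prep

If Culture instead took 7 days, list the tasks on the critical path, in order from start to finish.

The binding path is Prep→Extract→Sequence→Quantify = 7+1+4+10 = 22; finish at 22 days.
Culture has 2 days of float (longest path through it is 20).
Now Prep→Culture→Image = 7+7+11 = 25 is longest, so the finish becomes 25 days.

Prep, Culture, Image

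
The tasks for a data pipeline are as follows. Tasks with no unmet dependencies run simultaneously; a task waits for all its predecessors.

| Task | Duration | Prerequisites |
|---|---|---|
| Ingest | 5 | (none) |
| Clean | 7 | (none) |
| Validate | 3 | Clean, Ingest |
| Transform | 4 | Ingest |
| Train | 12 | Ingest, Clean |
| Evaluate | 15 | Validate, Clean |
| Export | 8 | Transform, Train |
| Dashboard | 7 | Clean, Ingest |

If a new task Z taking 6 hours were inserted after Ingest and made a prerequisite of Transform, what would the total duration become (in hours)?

Originally the job takes 27 hours.
With Z inserted, Transform now waits for max(Ingest, Z).
New critical path: Clean→Train→Export = 7+12+8 = 27 ⇒ 27 hours.

27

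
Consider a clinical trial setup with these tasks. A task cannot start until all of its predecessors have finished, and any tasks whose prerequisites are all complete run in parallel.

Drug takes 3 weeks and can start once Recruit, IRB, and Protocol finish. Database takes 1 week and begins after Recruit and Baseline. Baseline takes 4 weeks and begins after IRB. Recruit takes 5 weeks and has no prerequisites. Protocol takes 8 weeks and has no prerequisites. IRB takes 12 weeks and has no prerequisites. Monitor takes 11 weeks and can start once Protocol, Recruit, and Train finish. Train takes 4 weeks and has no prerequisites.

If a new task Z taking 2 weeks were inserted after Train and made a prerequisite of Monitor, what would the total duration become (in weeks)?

19

Originally the project takes 19 weeks.
With Z inserted, Monitor now waits for max(Protocol, Recruit, Train, Z).
New critical path: Protocol→Monitor = 8+11 = 19 ⇒ 19 weeks.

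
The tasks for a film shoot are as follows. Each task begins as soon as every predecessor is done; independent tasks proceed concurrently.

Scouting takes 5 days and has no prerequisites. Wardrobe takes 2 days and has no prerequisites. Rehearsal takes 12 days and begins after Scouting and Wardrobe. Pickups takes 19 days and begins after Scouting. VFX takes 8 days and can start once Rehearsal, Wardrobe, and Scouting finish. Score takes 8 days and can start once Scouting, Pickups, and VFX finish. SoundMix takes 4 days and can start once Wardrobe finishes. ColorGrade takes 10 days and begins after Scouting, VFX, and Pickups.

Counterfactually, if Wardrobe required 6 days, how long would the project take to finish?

36

As given, the longest chain is Scouting→Rehearsal→VFX→ColorGrade = 5+12+8+10 = 35, so the finish is 35 days.
Wardrobe has 3 days of float (longest path through it is 32).
The binding chain switches to Wardrobe→Rehearsal→VFX→ColorGrade = 6+12+8+10 = 36; finish 36 days.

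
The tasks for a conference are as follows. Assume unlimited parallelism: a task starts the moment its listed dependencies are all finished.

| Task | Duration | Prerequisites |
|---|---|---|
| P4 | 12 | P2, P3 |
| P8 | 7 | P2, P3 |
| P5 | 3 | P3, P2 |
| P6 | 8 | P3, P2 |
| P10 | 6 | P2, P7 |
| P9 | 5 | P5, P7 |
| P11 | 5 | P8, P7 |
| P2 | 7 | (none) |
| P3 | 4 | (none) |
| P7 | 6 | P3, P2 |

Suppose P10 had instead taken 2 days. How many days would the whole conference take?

Actual critical path: P2→P7→P10 = 7+6+6 = 19 ⇒ 19 days.
P10 is on the critical path; changing it to 2 makes that path 15 days.
Now P2→P4 = 7+12 = 19 is longest, so the finish becomes 19 days.

19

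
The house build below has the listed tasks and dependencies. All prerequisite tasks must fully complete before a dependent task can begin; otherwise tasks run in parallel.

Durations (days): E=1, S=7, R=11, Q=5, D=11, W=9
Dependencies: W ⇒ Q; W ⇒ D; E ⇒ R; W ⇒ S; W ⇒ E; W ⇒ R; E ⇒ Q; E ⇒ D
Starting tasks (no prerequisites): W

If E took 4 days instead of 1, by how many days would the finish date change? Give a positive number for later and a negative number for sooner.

The binding path is W→E→R = 9+1+11 = 21; finish at 21 days.
E lies on that path, so at 4 days the path becomes 24 days.
The critical path is still W→E→R; finish is now 24 days.
Change in finish: 24 − 21 = +3 days.

3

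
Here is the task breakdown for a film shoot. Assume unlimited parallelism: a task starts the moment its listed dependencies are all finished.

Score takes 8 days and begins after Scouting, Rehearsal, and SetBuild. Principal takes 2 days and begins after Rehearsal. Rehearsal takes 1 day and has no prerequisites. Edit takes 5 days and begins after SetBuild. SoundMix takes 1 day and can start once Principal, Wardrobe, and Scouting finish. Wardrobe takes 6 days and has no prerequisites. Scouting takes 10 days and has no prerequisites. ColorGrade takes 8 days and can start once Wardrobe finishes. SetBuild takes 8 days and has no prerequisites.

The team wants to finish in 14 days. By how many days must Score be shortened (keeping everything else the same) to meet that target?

4

Current finish: 18 days; target: 14.
Score is on every critical path, so each day cut from Score cuts the finish by one (this holds down to a finish of 14).
Need 18 − 14 = 4 days off Score → Score becomes 4 days, finish becomes 14.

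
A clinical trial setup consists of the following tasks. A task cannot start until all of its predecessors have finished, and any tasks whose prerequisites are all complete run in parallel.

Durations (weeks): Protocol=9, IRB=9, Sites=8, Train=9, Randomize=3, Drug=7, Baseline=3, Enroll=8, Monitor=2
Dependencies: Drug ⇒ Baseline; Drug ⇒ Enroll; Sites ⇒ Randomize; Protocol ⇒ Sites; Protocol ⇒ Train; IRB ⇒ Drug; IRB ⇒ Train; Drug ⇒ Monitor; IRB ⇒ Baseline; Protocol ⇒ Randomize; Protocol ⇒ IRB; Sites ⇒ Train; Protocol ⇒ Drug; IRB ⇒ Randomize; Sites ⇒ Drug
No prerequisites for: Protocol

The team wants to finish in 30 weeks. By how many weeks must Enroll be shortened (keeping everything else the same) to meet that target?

3

Current finish: 33 weeks; target: 30.
Enroll is on every critical path, so each week cut from Enroll cuts the finish by one (this holds down to a finish of 28).
Need 33 − 30 = 3 weeks off Enroll → Enroll becomes 5 weeks, finish becomes 30.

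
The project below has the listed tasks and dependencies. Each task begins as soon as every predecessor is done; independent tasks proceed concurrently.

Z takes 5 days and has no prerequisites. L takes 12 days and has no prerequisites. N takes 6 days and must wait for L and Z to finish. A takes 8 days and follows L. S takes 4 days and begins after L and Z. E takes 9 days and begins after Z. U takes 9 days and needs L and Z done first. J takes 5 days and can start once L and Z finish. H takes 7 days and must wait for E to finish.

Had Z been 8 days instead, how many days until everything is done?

Baseline: Z→E→H = 5+9+7 = 21 → 21 days.
Since Z is critical, the +3 change carries straight to that chain (now 24 days).
The critical path is still Z→E→H; finish is now 24 days.

24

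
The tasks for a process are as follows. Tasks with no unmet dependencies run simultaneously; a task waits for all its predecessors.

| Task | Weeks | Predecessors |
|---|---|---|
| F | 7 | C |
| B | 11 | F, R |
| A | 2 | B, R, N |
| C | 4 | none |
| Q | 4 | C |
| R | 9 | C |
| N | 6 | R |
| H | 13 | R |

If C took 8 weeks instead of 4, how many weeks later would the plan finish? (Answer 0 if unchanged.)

Critical path before the change: C→R→H = 4+9+13 = 26 giving 26 weeks.
C is on the critical path; changing it to 8 makes that path 30 weeks.
That remains the longest chain; total 30 weeks.
Change in finish: 30 − 26 = +4 weeks.

4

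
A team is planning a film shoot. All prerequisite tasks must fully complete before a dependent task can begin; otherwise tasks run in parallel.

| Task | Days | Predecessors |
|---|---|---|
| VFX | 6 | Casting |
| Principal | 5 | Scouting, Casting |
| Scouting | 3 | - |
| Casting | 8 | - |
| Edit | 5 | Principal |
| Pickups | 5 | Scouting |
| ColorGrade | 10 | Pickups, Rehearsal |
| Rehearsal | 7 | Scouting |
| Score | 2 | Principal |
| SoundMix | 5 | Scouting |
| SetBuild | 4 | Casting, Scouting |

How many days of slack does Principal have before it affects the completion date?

Scouting→Rehearsal→ColorGrade = 3+7+10 = 20 sets the makespan at 20 days.
The longest chain containing Principal totals 18 days.
Float = 20 − 18 = 2.

2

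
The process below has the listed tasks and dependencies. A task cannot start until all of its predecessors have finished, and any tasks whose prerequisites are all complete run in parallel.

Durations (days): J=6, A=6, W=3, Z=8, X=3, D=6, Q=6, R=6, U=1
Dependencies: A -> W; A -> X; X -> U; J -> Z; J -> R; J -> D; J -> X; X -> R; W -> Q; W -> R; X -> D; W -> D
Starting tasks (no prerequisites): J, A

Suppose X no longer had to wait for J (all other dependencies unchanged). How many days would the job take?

15

Before: longest chain J→X→D = 6+3+6 = 15, finish 15.
Dropping J→X doesn't change X's earliest start (6); another predecessor still binds.
After: A→W→D = 6+3+6 = 15 → 15 days.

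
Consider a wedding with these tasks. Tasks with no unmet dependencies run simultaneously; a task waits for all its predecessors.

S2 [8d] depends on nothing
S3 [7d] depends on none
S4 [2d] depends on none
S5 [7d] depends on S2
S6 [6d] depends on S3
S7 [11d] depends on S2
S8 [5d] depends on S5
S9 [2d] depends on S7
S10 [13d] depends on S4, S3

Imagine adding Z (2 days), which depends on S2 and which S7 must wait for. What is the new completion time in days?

Originally the project takes 21 days.
With Z inserted, S7 now waits for max(S2, Z).
New critical path: S2→Z→S7→S9 = 8+2+11+2 = 23 ⇒ 23 days.

23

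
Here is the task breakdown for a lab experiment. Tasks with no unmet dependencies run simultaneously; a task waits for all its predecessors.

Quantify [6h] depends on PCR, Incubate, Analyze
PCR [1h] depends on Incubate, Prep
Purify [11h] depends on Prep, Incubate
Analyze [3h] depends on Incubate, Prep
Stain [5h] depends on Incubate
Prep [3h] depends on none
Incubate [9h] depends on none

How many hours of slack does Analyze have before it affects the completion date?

2

Incubate→Purify = 9+11 = 20 sets the makespan at 20 hours.
Longest path through Analyze: 18 hours (earliest finish 12, latest finish 14).
Float = 20 − 18 = 2.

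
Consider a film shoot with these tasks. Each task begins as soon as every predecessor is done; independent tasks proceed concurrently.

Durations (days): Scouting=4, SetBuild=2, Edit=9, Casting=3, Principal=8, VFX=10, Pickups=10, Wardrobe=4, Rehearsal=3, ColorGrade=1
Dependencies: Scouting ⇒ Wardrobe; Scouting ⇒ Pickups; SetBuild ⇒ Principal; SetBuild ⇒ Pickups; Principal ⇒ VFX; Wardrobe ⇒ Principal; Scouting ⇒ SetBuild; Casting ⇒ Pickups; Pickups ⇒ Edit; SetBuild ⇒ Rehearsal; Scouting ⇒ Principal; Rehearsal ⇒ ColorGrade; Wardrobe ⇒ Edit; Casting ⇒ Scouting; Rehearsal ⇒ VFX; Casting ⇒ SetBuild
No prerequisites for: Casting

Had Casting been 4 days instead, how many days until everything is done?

Actual critical path: Casting→Scouting→Wardrobe→Principal→VFX = 3+4+4+8+10 = 29 ⇒ 29 days.
Casting is on the critical path; changing it to 4 makes that path 30 days.
That remains the longest chain; total 30 days.

30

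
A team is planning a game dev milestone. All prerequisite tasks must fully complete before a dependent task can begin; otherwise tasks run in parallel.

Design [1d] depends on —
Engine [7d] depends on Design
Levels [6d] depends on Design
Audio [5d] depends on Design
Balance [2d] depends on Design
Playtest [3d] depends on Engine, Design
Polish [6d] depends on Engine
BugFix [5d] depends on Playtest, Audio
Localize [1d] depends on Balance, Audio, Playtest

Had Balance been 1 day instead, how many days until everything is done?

The binding path is Design→Engine→Playtest→BugFix = 1+7+3+5 = 16; finish at 16 days.
Balance has 12 days of float (longest path through it is 4).
The critical path is still Design→Engine→Playtest→BugFix; finish is now 16 days.

16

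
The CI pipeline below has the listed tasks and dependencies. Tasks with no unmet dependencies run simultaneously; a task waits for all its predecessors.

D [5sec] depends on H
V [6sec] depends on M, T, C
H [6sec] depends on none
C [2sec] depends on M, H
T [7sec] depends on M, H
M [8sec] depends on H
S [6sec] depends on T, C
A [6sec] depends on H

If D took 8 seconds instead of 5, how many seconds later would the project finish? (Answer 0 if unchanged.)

0

The binding path is H→M→T→S = 6+8+7+6 = 27; finish at 27 seconds.
D is off the critical path — its longest chain is 11 seconds, giving 16 of slack.
That remains the longest chain; total 27 seconds.
Change in finish: 27 − 27 = +0 seconds.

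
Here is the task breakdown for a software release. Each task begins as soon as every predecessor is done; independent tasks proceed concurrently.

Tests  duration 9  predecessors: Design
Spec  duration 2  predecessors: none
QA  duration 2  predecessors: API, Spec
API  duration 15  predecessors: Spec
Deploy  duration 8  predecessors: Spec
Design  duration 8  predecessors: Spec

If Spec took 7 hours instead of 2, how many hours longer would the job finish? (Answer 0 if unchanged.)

5

As given, the longest chain is Spec→Design→Tests = 2+8+9 = 19, so the finish is 19 hours.
Since Spec is critical, the +5 change carries straight to that chain (now 24 hours).
No other chain overtakes it, so the finish is 24 hours.
Change in finish: 24 − 19 = +5 hours.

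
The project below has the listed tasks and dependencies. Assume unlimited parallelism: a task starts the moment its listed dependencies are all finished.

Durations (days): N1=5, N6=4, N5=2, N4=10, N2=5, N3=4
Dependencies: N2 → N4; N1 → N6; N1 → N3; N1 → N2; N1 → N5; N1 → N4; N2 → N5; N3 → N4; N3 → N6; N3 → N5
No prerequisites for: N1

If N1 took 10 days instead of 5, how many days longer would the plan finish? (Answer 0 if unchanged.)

5

As given, the longest chain is N1→N2→N4 = 5+5+10 = 20, so the finish is 20 days.
Since N1 is critical, the +5 change carries straight to that chain (now 25 days).
No other chain overtakes it, so the finish is 25 days.
Change in finish: 25 − 20 = +5 days.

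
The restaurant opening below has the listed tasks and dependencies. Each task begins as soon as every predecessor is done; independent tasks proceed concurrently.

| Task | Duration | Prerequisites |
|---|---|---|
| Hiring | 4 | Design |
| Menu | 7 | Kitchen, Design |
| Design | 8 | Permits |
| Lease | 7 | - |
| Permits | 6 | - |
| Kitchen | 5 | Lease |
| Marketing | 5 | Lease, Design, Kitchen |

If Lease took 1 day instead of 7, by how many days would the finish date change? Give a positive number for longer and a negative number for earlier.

Actual critical path: Permits→Design→Menu = 6+8+7 = 21 ⇒ 21 days.
Lease has 2 days of float (longest path through it is 19).
That remains the longest chain; total 21 days.
Change in finish: 21 − 21 = +0 days.

0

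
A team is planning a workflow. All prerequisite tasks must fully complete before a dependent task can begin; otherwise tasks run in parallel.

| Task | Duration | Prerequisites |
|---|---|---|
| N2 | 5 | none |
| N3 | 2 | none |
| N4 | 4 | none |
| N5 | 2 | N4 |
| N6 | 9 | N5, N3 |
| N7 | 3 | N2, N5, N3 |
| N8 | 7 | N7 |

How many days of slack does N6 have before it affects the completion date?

N4→N5→N7→N8 = 4+2+3+7 = 16 sets the makespan at 16 days.
N6 finishes as early as 15 and must finish by 16.
Slack of N6 = 7 − 6 = 1 day.

1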